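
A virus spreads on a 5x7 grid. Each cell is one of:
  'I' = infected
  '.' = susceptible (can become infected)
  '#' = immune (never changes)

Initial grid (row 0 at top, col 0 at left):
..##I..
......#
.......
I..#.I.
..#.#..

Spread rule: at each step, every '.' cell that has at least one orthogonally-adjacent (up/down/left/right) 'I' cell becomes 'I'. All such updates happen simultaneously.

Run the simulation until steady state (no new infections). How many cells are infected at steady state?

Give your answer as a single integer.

Answer: 28

Derivation:
Step 0 (initial): 3 infected
Step 1: +9 new -> 12 infected
Step 2: +10 new -> 22 infected
Step 3: +5 new -> 27 infected
Step 4: +1 new -> 28 infected
Step 5: +0 new -> 28 infected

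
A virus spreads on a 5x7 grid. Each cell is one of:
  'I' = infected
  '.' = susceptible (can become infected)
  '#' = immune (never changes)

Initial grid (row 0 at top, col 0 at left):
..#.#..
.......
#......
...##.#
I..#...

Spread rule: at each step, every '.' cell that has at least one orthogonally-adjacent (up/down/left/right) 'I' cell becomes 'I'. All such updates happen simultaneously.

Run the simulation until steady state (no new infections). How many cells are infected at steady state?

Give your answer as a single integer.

Answer: 28

Derivation:
Step 0 (initial): 1 infected
Step 1: +2 new -> 3 infected
Step 2: +2 new -> 5 infected
Step 3: +2 new -> 7 infected
Step 4: +2 new -> 9 infected
Step 5: +4 new -> 13 infected
Step 6: +3 new -> 16 infected
Step 7: +3 new -> 19 infected
Step 8: +3 new -> 22 infected
Step 9: +3 new -> 25 infected
Step 10: +3 new -> 28 infected
Step 11: +0 new -> 28 infected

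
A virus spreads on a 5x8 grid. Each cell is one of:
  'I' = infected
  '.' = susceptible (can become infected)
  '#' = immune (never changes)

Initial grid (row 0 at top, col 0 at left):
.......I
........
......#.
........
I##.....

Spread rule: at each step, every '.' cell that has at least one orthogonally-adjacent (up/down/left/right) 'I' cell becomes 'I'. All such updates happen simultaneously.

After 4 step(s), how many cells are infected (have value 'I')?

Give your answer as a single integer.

Answer: 25

Derivation:
Step 0 (initial): 2 infected
Step 1: +3 new -> 5 infected
Step 2: +5 new -> 10 infected
Step 3: +6 new -> 16 infected
Step 4: +9 new -> 25 infected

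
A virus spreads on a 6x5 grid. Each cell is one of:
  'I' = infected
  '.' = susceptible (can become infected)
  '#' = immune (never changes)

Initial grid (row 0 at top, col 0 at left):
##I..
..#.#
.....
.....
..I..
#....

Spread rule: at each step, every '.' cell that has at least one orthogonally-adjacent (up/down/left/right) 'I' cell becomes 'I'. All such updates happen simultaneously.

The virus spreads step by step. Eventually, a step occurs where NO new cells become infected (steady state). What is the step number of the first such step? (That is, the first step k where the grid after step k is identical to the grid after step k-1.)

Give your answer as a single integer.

Answer: 6

Derivation:
Step 0 (initial): 2 infected
Step 1: +5 new -> 7 infected
Step 2: +9 new -> 16 infected
Step 3: +5 new -> 21 infected
Step 4: +3 new -> 24 infected
Step 5: +1 new -> 25 infected
Step 6: +0 new -> 25 infected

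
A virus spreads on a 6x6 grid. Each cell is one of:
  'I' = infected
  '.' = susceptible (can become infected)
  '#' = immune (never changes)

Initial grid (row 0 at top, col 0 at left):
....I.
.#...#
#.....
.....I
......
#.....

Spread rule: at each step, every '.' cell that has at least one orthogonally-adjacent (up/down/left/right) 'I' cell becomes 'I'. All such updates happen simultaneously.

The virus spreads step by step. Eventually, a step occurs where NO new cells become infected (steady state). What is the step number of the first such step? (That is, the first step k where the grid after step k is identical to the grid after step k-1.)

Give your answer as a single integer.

Answer: 7

Derivation:
Step 0 (initial): 2 infected
Step 1: +6 new -> 8 infected
Step 2: +6 new -> 14 infected
Step 3: +6 new -> 20 infected
Step 4: +5 new -> 25 infected
Step 5: +5 new -> 30 infected
Step 6: +2 new -> 32 infected
Step 7: +0 new -> 32 infected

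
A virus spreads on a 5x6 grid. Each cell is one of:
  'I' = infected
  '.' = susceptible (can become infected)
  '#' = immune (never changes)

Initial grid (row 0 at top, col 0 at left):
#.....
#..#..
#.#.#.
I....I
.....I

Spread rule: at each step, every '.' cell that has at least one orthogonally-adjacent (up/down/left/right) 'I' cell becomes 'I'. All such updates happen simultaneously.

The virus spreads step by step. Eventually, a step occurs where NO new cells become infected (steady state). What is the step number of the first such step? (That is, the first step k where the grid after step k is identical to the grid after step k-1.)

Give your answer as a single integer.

Answer: 6

Derivation:
Step 0 (initial): 3 infected
Step 1: +5 new -> 8 infected
Step 2: +6 new -> 14 infected
Step 3: +5 new -> 19 infected
Step 4: +3 new -> 22 infected
Step 5: +2 new -> 24 infected
Step 6: +0 new -> 24 infected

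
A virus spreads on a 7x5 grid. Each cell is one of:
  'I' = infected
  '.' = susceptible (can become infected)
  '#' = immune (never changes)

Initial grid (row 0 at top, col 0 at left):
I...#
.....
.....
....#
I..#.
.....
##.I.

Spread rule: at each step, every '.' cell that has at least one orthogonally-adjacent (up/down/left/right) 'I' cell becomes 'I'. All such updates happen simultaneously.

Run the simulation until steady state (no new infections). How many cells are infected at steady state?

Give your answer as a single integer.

Answer: 30

Derivation:
Step 0 (initial): 3 infected
Step 1: +8 new -> 11 infected
Step 2: +8 new -> 19 infected
Step 3: +5 new -> 24 infected
Step 4: +3 new -> 27 infected
Step 5: +2 new -> 29 infected
Step 6: +1 new -> 30 infected
Step 7: +0 new -> 30 infected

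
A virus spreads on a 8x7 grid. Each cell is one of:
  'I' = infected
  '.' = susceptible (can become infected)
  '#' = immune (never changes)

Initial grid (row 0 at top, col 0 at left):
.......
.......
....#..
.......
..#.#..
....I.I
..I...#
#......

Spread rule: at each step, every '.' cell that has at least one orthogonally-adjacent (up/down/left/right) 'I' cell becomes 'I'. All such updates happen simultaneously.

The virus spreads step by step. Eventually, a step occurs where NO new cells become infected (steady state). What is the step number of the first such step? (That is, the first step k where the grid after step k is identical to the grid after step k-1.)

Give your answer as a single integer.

Step 0 (initial): 3 infected
Step 1: +8 new -> 11 infected
Step 2: +9 new -> 20 infected
Step 3: +6 new -> 26 infected
Step 4: +8 new -> 34 infected
Step 5: +6 new -> 40 infected
Step 6: +6 new -> 46 infected
Step 7: +4 new -> 50 infected
Step 8: +1 new -> 51 infected
Step 9: +0 new -> 51 infected

Answer: 9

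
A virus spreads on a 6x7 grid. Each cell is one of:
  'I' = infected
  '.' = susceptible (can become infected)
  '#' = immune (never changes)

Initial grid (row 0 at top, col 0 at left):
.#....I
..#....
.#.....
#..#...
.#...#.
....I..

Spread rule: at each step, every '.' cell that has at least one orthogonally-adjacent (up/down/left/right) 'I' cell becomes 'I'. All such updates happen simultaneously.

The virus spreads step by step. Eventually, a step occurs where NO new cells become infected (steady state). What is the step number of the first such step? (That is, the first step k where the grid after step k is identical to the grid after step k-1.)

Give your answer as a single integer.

Step 0 (initial): 2 infected
Step 1: +5 new -> 7 infected
Step 2: +7 new -> 14 infected
Step 3: +9 new -> 23 infected
Step 4: +5 new -> 28 infected
Step 5: +3 new -> 31 infected
Step 6: +0 new -> 31 infected

Answer: 6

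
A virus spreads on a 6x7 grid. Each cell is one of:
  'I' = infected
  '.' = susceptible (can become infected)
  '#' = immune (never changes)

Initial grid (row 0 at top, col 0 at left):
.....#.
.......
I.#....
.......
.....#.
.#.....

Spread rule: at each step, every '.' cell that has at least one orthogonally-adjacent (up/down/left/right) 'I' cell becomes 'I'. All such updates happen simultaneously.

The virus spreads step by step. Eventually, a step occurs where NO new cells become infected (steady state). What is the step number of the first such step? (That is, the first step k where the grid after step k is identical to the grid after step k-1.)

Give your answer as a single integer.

Step 0 (initial): 1 infected
Step 1: +3 new -> 4 infected
Step 2: +4 new -> 8 infected
Step 3: +5 new -> 13 infected
Step 4: +4 new -> 17 infected
Step 5: +6 new -> 23 infected
Step 6: +6 new -> 29 infected
Step 7: +4 new -> 33 infected
Step 8: +4 new -> 37 infected
Step 9: +1 new -> 38 infected
Step 10: +0 new -> 38 infected

Answer: 10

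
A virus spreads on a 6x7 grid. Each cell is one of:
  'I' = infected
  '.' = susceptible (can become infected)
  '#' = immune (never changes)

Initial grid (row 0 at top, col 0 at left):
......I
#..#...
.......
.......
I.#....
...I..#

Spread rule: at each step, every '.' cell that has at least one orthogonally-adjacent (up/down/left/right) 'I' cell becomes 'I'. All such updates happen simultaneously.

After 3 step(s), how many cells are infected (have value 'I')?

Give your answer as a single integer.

Step 0 (initial): 3 infected
Step 1: +8 new -> 11 infected
Step 2: +9 new -> 20 infected
Step 3: +9 new -> 29 infected

Answer: 29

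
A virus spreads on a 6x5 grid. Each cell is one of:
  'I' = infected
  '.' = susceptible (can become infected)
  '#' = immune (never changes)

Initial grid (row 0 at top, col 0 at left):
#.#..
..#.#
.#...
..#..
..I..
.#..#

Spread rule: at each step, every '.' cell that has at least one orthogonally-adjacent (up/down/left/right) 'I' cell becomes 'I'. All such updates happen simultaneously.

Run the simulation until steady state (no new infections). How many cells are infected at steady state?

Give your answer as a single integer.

Answer: 22

Derivation:
Step 0 (initial): 1 infected
Step 1: +3 new -> 4 infected
Step 2: +5 new -> 9 infected
Step 3: +4 new -> 13 infected
Step 4: +4 new -> 17 infected
Step 5: +2 new -> 19 infected
Step 6: +2 new -> 21 infected
Step 7: +1 new -> 22 infected
Step 8: +0 new -> 22 infected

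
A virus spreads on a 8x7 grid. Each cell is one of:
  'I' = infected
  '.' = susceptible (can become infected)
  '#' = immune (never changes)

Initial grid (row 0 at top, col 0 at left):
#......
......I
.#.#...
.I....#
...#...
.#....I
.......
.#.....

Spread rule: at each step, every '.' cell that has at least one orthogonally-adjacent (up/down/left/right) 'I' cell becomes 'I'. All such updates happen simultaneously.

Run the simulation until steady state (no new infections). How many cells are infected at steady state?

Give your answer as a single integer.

Answer: 49

Derivation:
Step 0 (initial): 3 infected
Step 1: +9 new -> 12 infected
Step 2: +12 new -> 24 infected
Step 3: +13 new -> 37 infected
Step 4: +7 new -> 44 infected
Step 5: +5 new -> 49 infected
Step 6: +0 new -> 49 infected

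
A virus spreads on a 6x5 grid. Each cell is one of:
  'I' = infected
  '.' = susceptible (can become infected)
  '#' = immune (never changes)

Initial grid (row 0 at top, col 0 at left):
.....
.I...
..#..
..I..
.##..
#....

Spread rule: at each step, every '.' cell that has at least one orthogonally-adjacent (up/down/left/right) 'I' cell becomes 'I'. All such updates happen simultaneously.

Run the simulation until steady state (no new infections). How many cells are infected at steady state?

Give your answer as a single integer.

Step 0 (initial): 2 infected
Step 1: +6 new -> 8 infected
Step 2: +8 new -> 16 infected
Step 3: +6 new -> 22 infected
Step 4: +3 new -> 25 infected
Step 5: +1 new -> 26 infected
Step 6: +0 new -> 26 infected

Answer: 26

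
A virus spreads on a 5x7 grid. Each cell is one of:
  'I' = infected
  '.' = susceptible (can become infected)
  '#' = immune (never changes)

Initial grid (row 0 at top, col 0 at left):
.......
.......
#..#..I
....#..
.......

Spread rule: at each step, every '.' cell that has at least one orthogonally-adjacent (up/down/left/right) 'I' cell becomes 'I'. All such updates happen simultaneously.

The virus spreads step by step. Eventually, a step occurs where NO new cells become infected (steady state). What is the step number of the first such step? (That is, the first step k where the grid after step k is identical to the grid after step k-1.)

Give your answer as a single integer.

Step 0 (initial): 1 infected
Step 1: +3 new -> 4 infected
Step 2: +5 new -> 9 infected
Step 3: +3 new -> 12 infected
Step 4: +3 new -> 15 infected
Step 5: +3 new -> 18 infected
Step 6: +5 new -> 23 infected
Step 7: +5 new -> 28 infected
Step 8: +3 new -> 31 infected
Step 9: +1 new -> 32 infected
Step 10: +0 new -> 32 infected

Answer: 10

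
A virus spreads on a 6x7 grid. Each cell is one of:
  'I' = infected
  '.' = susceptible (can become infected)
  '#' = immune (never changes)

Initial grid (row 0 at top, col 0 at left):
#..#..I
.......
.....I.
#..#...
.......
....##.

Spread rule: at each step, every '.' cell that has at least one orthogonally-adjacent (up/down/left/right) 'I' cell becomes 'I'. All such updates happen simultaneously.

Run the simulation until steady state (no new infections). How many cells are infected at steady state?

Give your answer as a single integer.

Step 0 (initial): 2 infected
Step 1: +6 new -> 8 infected
Step 2: +6 new -> 14 infected
Step 3: +4 new -> 18 infected
Step 4: +5 new -> 23 infected
Step 5: +6 new -> 29 infected
Step 6: +4 new -> 33 infected
Step 7: +2 new -> 35 infected
Step 8: +1 new -> 36 infected
Step 9: +0 new -> 36 infected

Answer: 36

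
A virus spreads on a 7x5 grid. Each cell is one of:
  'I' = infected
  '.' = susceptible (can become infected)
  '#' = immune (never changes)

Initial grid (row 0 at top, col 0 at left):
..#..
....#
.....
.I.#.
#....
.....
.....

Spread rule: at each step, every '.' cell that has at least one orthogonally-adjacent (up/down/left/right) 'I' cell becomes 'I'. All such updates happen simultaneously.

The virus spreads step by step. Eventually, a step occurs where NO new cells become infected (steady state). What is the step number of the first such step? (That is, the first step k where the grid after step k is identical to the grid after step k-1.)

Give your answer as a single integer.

Answer: 7

Derivation:
Step 0 (initial): 1 infected
Step 1: +4 new -> 5 infected
Step 2: +5 new -> 10 infected
Step 3: +8 new -> 18 infected
Step 4: +7 new -> 25 infected
Step 5: +4 new -> 29 infected
Step 6: +2 new -> 31 infected
Step 7: +0 new -> 31 infected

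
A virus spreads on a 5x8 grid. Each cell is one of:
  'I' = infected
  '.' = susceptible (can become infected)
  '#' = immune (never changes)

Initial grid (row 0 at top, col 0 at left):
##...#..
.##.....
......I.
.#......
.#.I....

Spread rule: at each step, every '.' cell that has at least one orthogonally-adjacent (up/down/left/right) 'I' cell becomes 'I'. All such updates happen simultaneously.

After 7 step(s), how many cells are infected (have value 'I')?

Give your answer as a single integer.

Step 0 (initial): 2 infected
Step 1: +7 new -> 9 infected
Step 2: +11 new -> 20 infected
Step 3: +5 new -> 25 infected
Step 4: +3 new -> 28 infected
Step 5: +2 new -> 30 infected
Step 6: +2 new -> 32 infected
Step 7: +1 new -> 33 infected

Answer: 33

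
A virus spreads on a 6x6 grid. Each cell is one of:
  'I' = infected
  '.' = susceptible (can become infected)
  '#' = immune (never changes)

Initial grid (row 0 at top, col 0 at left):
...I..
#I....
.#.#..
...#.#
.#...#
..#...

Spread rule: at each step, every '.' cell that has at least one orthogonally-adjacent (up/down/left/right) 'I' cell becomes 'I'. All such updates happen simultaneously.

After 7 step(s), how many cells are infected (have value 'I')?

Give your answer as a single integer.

Answer: 27

Derivation:
Step 0 (initial): 2 infected
Step 1: +5 new -> 7 infected
Step 2: +4 new -> 11 infected
Step 3: +3 new -> 14 infected
Step 4: +4 new -> 18 infected
Step 5: +3 new -> 21 infected
Step 6: +4 new -> 25 infected
Step 7: +2 new -> 27 infected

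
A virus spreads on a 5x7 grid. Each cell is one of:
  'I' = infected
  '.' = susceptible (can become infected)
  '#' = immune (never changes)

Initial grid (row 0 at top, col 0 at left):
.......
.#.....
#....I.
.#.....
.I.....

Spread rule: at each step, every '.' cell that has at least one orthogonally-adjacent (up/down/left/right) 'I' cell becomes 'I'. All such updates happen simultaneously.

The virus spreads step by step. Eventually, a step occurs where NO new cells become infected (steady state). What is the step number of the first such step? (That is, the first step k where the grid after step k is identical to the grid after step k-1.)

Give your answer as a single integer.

Answer: 9

Derivation:
Step 0 (initial): 2 infected
Step 1: +6 new -> 8 infected
Step 2: +10 new -> 18 infected
Step 3: +7 new -> 25 infected
Step 4: +3 new -> 28 infected
Step 5: +1 new -> 29 infected
Step 6: +1 new -> 30 infected
Step 7: +1 new -> 31 infected
Step 8: +1 new -> 32 infected
Step 9: +0 new -> 32 infected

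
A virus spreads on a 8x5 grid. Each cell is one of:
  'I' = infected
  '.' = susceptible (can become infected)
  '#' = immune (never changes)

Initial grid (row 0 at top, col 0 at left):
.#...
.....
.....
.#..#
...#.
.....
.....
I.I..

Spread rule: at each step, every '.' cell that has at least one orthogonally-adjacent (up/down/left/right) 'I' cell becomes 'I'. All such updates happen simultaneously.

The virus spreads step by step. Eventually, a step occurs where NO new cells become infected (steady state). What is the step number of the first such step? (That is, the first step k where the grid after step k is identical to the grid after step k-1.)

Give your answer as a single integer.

Step 0 (initial): 2 infected
Step 1: +4 new -> 6 infected
Step 2: +5 new -> 11 infected
Step 3: +5 new -> 16 infected
Step 4: +4 new -> 20 infected
Step 5: +4 new -> 24 infected
Step 6: +4 new -> 28 infected
Step 7: +5 new -> 33 infected
Step 8: +2 new -> 35 infected
Step 9: +1 new -> 36 infected
Step 10: +0 new -> 36 infected

Answer: 10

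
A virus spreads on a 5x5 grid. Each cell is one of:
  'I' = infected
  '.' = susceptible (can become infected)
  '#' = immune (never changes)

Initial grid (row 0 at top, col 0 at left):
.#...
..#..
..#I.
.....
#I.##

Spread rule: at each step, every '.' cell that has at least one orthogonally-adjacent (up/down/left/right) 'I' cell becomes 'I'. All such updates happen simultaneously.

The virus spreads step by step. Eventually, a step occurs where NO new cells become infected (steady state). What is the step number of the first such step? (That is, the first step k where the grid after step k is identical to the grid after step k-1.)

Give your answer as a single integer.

Step 0 (initial): 2 infected
Step 1: +5 new -> 7 infected
Step 2: +6 new -> 13 infected
Step 3: +4 new -> 17 infected
Step 4: +1 new -> 18 infected
Step 5: +1 new -> 19 infected
Step 6: +0 new -> 19 infected

Answer: 6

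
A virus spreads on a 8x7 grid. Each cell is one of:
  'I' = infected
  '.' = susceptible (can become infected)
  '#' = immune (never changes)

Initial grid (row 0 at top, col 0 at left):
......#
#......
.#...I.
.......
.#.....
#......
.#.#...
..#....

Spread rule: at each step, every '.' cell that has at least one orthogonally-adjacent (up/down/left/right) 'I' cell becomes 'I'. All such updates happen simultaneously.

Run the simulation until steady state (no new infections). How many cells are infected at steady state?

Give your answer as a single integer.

Step 0 (initial): 1 infected
Step 1: +4 new -> 5 infected
Step 2: +7 new -> 12 infected
Step 3: +7 new -> 19 infected
Step 4: +7 new -> 26 infected
Step 5: +8 new -> 34 infected
Step 6: +5 new -> 39 infected
Step 7: +6 new -> 45 infected
Step 8: +0 new -> 45 infected

Answer: 45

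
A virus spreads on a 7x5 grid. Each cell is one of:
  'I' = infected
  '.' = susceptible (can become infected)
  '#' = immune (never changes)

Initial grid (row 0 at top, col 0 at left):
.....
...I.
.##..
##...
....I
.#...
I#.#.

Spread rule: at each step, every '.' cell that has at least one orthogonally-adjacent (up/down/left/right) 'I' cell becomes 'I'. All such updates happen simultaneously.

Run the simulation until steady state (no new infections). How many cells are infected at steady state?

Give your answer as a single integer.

Answer: 28

Derivation:
Step 0 (initial): 3 infected
Step 1: +8 new -> 11 infected
Step 2: +9 new -> 20 infected
Step 3: +5 new -> 25 infected
Step 4: +3 new -> 28 infected
Step 5: +0 new -> 28 infected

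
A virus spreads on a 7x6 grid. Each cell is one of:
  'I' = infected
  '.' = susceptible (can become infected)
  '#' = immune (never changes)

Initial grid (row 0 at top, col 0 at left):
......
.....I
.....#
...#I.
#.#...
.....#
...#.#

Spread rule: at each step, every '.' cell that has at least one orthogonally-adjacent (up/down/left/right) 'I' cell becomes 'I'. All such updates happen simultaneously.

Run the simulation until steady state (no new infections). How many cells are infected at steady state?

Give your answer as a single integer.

Step 0 (initial): 2 infected
Step 1: +5 new -> 7 infected
Step 2: +6 new -> 13 infected
Step 3: +5 new -> 18 infected
Step 4: +5 new -> 23 infected
Step 5: +6 new -> 29 infected
Step 6: +5 new -> 34 infected
Step 7: +1 new -> 35 infected
Step 8: +0 new -> 35 infected

Answer: 35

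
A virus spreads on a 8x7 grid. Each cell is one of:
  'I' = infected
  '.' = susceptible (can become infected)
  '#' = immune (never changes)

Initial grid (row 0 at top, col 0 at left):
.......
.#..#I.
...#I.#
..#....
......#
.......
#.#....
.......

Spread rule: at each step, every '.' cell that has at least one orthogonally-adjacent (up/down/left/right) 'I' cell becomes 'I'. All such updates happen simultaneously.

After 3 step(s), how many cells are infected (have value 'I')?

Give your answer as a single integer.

Answer: 16

Derivation:
Step 0 (initial): 2 infected
Step 1: +4 new -> 6 infected
Step 2: +5 new -> 11 infected
Step 3: +5 new -> 16 infected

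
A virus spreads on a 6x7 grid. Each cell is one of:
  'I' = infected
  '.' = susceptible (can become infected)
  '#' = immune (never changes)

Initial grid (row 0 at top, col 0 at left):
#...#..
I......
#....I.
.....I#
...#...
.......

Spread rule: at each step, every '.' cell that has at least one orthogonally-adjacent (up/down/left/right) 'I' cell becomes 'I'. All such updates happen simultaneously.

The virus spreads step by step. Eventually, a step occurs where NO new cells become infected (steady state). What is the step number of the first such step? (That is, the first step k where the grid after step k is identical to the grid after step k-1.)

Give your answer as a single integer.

Answer: 7

Derivation:
Step 0 (initial): 3 infected
Step 1: +6 new -> 9 infected
Step 2: +11 new -> 20 infected
Step 3: +8 new -> 28 infected
Step 4: +5 new -> 33 infected
Step 5: +3 new -> 36 infected
Step 6: +1 new -> 37 infected
Step 7: +0 new -> 37 infected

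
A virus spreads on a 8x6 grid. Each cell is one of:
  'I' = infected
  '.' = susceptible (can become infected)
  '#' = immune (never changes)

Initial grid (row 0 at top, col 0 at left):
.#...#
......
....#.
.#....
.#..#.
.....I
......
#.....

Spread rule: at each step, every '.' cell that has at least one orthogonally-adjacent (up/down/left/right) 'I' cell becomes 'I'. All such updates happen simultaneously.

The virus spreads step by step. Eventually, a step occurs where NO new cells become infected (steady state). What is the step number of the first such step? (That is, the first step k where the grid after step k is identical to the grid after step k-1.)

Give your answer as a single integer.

Answer: 11

Derivation:
Step 0 (initial): 1 infected
Step 1: +3 new -> 4 infected
Step 2: +4 new -> 8 infected
Step 3: +6 new -> 14 infected
Step 4: +6 new -> 20 infected
Step 5: +6 new -> 26 infected
Step 6: +6 new -> 32 infected
Step 7: +4 new -> 36 infected
Step 8: +3 new -> 39 infected
Step 9: +1 new -> 40 infected
Step 10: +1 new -> 41 infected
Step 11: +0 new -> 41 infected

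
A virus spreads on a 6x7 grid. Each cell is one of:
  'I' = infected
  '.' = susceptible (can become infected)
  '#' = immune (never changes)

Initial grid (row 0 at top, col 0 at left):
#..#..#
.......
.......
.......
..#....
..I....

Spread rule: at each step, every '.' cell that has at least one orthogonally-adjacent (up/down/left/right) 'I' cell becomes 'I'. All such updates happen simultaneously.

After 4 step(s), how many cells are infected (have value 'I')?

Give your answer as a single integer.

Step 0 (initial): 1 infected
Step 1: +2 new -> 3 infected
Step 2: +4 new -> 7 infected
Step 3: +5 new -> 12 infected
Step 4: +7 new -> 19 infected

Answer: 19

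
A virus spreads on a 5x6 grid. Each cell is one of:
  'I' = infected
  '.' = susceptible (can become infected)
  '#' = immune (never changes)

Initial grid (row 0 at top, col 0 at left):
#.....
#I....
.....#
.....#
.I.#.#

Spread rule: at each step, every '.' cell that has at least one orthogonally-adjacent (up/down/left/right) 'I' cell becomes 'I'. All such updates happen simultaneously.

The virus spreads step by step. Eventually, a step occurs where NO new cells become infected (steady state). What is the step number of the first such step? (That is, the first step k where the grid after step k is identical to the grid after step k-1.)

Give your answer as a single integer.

Answer: 6

Derivation:
Step 0 (initial): 2 infected
Step 1: +6 new -> 8 infected
Step 2: +6 new -> 14 infected
Step 3: +4 new -> 18 infected
Step 4: +4 new -> 22 infected
Step 5: +2 new -> 24 infected
Step 6: +0 new -> 24 infected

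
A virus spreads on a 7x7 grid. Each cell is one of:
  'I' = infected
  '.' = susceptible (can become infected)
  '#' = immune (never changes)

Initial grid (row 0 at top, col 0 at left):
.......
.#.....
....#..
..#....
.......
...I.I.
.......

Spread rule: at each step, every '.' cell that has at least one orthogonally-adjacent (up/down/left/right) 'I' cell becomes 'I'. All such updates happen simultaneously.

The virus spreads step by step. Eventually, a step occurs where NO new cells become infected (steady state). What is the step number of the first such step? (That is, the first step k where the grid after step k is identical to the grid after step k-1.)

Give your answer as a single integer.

Step 0 (initial): 2 infected
Step 1: +7 new -> 9 infected
Step 2: +9 new -> 18 infected
Step 3: +7 new -> 25 infected
Step 4: +7 new -> 32 infected
Step 5: +7 new -> 39 infected
Step 6: +4 new -> 43 infected
Step 7: +2 new -> 45 infected
Step 8: +1 new -> 46 infected
Step 9: +0 new -> 46 infected

Answer: 9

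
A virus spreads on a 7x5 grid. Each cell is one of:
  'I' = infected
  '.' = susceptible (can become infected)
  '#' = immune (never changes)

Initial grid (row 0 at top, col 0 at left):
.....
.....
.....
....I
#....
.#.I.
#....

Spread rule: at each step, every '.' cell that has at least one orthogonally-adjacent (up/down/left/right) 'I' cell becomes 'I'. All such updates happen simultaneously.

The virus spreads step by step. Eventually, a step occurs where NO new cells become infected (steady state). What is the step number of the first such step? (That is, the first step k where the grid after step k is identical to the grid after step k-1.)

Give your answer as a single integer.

Step 0 (initial): 2 infected
Step 1: +7 new -> 9 infected
Step 2: +6 new -> 15 infected
Step 3: +6 new -> 21 infected
Step 4: +4 new -> 25 infected
Step 5: +3 new -> 28 infected
Step 6: +2 new -> 30 infected
Step 7: +1 new -> 31 infected
Step 8: +0 new -> 31 infected

Answer: 8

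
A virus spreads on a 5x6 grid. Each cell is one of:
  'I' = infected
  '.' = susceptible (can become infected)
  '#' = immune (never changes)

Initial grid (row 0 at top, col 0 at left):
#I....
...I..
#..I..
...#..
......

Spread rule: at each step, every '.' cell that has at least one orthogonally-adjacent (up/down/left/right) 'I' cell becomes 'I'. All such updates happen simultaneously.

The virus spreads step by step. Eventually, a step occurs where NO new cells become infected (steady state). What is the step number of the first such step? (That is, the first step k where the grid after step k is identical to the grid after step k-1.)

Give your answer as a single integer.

Answer: 6

Derivation:
Step 0 (initial): 3 infected
Step 1: +7 new -> 10 infected
Step 2: +7 new -> 17 infected
Step 3: +5 new -> 22 infected
Step 4: +4 new -> 26 infected
Step 5: +1 new -> 27 infected
Step 6: +0 new -> 27 infected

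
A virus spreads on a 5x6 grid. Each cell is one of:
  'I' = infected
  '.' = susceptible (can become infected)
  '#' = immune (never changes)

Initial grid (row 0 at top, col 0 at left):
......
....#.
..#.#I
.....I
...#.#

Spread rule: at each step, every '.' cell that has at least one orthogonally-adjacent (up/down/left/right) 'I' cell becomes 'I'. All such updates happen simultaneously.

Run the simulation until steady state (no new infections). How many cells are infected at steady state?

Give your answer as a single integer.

Answer: 25

Derivation:
Step 0 (initial): 2 infected
Step 1: +2 new -> 4 infected
Step 2: +3 new -> 7 infected
Step 3: +3 new -> 10 infected
Step 4: +4 new -> 14 infected
Step 5: +5 new -> 19 infected
Step 6: +4 new -> 23 infected
Step 7: +2 new -> 25 infected
Step 8: +0 new -> 25 infected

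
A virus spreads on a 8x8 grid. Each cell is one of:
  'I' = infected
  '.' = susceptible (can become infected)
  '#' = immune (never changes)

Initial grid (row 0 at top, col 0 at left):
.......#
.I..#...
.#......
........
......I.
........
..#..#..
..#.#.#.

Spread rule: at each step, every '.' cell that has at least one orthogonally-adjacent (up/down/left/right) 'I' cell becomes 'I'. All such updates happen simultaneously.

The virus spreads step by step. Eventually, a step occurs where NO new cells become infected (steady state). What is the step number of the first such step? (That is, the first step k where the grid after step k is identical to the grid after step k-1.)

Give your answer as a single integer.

Step 0 (initial): 2 infected
Step 1: +7 new -> 9 infected
Step 2: +12 new -> 21 infected
Step 3: +11 new -> 32 infected
Step 4: +12 new -> 44 infected
Step 5: +5 new -> 49 infected
Step 6: +3 new -> 52 infected
Step 7: +2 new -> 54 infected
Step 8: +1 new -> 55 infected
Step 9: +0 new -> 55 infected

Answer: 9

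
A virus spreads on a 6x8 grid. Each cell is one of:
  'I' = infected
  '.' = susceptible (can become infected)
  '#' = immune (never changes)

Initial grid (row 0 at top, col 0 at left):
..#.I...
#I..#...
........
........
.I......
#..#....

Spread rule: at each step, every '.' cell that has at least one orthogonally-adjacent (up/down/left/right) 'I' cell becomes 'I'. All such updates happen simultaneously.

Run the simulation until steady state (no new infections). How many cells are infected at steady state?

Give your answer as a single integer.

Step 0 (initial): 3 infected
Step 1: +9 new -> 12 infected
Step 2: +10 new -> 22 infected
Step 3: +6 new -> 28 infected
Step 4: +7 new -> 35 infected
Step 5: +4 new -> 39 infected
Step 6: +3 new -> 42 infected
Step 7: +1 new -> 43 infected
Step 8: +0 new -> 43 infected

Answer: 43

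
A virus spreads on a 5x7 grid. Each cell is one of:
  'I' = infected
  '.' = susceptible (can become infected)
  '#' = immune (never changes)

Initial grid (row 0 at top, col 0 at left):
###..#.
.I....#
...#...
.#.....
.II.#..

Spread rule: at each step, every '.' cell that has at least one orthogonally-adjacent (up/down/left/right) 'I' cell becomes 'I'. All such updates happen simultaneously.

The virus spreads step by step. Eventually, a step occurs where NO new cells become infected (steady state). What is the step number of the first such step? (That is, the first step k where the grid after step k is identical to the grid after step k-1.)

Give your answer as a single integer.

Answer: 7

Derivation:
Step 0 (initial): 3 infected
Step 1: +6 new -> 9 infected
Step 2: +5 new -> 14 infected
Step 3: +3 new -> 17 infected
Step 4: +4 new -> 21 infected
Step 5: +3 new -> 24 infected
Step 6: +2 new -> 26 infected
Step 7: +0 new -> 26 infected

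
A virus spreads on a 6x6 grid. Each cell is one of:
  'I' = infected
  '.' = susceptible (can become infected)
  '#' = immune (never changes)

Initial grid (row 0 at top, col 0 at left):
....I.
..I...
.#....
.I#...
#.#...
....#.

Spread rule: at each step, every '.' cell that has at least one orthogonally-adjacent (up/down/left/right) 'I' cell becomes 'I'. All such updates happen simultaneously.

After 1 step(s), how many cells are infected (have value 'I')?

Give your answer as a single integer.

Step 0 (initial): 3 infected
Step 1: +9 new -> 12 infected

Answer: 12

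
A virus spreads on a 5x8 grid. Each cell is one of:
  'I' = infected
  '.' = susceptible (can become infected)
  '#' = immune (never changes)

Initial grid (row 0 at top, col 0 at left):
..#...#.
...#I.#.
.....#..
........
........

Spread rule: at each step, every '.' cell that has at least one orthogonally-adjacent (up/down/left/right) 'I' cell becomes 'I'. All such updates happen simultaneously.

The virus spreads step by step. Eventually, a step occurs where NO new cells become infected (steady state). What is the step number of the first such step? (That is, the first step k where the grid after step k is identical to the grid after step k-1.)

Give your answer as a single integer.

Answer: 9

Derivation:
Step 0 (initial): 1 infected
Step 1: +3 new -> 4 infected
Step 2: +4 new -> 8 infected
Step 3: +4 new -> 12 infected
Step 4: +6 new -> 18 infected
Step 5: +7 new -> 25 infected
Step 6: +6 new -> 31 infected
Step 7: +3 new -> 34 infected
Step 8: +1 new -> 35 infected
Step 9: +0 new -> 35 infected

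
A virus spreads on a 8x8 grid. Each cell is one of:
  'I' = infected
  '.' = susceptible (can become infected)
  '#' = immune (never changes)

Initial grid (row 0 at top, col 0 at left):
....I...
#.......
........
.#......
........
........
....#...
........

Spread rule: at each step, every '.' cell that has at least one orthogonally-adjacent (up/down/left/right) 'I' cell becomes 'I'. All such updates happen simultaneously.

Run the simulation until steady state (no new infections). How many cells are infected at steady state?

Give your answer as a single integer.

Step 0 (initial): 1 infected
Step 1: +3 new -> 4 infected
Step 2: +5 new -> 9 infected
Step 3: +7 new -> 16 infected
Step 4: +8 new -> 24 infected
Step 5: +7 new -> 31 infected
Step 6: +6 new -> 37 infected
Step 7: +7 new -> 44 infected
Step 8: +7 new -> 51 infected
Step 9: +6 new -> 57 infected
Step 10: +3 new -> 60 infected
Step 11: +1 new -> 61 infected
Step 12: +0 new -> 61 infected

Answer: 61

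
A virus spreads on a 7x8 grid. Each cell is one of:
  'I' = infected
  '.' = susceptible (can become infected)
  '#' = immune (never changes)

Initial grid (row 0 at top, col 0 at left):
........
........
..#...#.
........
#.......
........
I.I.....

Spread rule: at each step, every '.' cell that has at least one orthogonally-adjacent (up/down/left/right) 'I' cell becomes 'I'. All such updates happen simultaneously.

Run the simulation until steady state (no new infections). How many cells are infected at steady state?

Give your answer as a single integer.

Step 0 (initial): 2 infected
Step 1: +4 new -> 6 infected
Step 2: +4 new -> 10 infected
Step 3: +5 new -> 15 infected
Step 4: +5 new -> 20 infected
Step 5: +7 new -> 27 infected
Step 6: +7 new -> 34 infected
Step 7: +8 new -> 42 infected
Step 8: +5 new -> 47 infected
Step 9: +3 new -> 50 infected
Step 10: +2 new -> 52 infected
Step 11: +1 new -> 53 infected
Step 12: +0 new -> 53 infected

Answer: 53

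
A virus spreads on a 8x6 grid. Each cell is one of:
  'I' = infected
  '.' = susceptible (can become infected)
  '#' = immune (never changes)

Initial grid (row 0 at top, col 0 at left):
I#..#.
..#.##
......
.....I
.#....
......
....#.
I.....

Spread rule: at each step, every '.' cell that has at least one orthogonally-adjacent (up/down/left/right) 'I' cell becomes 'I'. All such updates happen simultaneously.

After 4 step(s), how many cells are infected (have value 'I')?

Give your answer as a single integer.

Step 0 (initial): 3 infected
Step 1: +6 new -> 9 infected
Step 2: +9 new -> 18 infected
Step 3: +11 new -> 29 infected
Step 4: +9 new -> 38 infected

Answer: 38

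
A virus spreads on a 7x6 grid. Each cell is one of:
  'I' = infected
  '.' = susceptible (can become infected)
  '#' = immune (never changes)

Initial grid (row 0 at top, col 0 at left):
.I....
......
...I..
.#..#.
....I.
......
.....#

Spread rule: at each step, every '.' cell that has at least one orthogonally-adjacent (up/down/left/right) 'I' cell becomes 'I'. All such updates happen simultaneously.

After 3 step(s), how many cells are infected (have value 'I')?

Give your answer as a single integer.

Answer: 31

Derivation:
Step 0 (initial): 3 infected
Step 1: +10 new -> 13 infected
Step 2: +12 new -> 25 infected
Step 3: +6 new -> 31 infected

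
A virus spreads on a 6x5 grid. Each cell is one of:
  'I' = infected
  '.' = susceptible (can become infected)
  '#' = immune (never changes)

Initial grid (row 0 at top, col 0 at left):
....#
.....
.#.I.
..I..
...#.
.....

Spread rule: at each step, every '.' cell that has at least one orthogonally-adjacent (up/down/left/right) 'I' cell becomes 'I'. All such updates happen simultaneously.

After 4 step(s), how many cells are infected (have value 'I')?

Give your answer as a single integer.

Step 0 (initial): 2 infected
Step 1: +6 new -> 8 infected
Step 2: +7 new -> 15 infected
Step 3: +7 new -> 22 infected
Step 4: +4 new -> 26 infected

Answer: 26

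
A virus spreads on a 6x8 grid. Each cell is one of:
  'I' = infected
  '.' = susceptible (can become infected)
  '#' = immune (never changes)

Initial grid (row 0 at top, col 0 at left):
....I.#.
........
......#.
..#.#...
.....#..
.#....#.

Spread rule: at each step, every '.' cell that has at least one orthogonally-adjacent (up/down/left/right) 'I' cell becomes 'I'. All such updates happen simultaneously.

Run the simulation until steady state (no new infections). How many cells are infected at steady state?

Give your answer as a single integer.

Answer: 41

Derivation:
Step 0 (initial): 1 infected
Step 1: +3 new -> 4 infected
Step 2: +4 new -> 8 infected
Step 3: +5 new -> 13 infected
Step 4: +6 new -> 19 infected
Step 5: +6 new -> 25 infected
Step 6: +7 new -> 32 infected
Step 7: +5 new -> 37 infected
Step 8: +3 new -> 40 infected
Step 9: +1 new -> 41 infected
Step 10: +0 new -> 41 infected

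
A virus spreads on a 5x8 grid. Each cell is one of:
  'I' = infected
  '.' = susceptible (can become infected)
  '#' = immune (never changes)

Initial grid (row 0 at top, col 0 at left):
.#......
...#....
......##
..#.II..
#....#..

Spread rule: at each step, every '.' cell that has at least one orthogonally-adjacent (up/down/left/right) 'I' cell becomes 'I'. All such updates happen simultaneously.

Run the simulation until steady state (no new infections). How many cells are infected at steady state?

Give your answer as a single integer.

Step 0 (initial): 2 infected
Step 1: +5 new -> 7 infected
Step 2: +6 new -> 13 infected
Step 3: +6 new -> 19 infected
Step 4: +6 new -> 25 infected
Step 5: +5 new -> 30 infected
Step 6: +2 new -> 32 infected
Step 7: +1 new -> 33 infected
Step 8: +0 new -> 33 infected

Answer: 33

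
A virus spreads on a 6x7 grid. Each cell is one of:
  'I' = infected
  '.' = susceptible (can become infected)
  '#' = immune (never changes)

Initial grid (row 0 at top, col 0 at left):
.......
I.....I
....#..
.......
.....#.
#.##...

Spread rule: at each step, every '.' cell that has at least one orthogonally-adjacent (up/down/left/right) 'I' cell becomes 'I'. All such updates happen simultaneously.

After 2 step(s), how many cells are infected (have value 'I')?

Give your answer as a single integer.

Answer: 16

Derivation:
Step 0 (initial): 2 infected
Step 1: +6 new -> 8 infected
Step 2: +8 new -> 16 infected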